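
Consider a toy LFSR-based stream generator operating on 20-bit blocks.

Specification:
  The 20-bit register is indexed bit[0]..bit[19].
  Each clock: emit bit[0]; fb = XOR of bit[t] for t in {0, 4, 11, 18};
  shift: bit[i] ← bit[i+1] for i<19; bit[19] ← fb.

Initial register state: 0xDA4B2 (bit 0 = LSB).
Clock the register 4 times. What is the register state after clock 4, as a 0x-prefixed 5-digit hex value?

0x6DA4B

reg_0 = 0xDA4B2
clock 1: out=0, reg = 0x6D259
clock 2: out=1, reg = 0xB692C
clock 3: out=0, reg = 0xDB496
clock 4: out=0, reg = 0x6DA4B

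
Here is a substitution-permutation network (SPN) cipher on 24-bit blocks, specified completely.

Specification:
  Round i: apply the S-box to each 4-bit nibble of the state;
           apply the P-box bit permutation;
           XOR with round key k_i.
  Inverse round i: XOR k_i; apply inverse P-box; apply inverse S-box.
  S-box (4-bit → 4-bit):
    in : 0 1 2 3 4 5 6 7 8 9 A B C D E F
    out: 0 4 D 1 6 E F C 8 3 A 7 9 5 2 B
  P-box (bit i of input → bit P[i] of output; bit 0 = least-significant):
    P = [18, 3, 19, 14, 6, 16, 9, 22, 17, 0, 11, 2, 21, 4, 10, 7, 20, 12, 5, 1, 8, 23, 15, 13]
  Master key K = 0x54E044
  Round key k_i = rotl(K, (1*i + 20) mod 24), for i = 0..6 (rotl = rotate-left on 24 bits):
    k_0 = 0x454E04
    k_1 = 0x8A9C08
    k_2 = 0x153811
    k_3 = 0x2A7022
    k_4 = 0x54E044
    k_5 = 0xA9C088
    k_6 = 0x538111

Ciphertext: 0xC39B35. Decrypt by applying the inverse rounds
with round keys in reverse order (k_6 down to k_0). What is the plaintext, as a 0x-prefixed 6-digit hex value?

s_0 = ciphertext = 0xC39B35
s_1 = InvRound(s_0, k_6) = 0xEB0710
s_2 = InvRound(s_1, k_5) = 0xD0537A
s_3 = InvRound(s_2, k_4) = 0x65E819
s_4 = InvRound(s_3, k_3) = 0x15EBAB
s_5 = InvRound(s_4, k_2) = 0xD5A01A
s_6 = InvRound(s_5, k_1) = 0x8F4DAD
s_7 = InvRound(s_6, k_0) = 0x918974

0x918974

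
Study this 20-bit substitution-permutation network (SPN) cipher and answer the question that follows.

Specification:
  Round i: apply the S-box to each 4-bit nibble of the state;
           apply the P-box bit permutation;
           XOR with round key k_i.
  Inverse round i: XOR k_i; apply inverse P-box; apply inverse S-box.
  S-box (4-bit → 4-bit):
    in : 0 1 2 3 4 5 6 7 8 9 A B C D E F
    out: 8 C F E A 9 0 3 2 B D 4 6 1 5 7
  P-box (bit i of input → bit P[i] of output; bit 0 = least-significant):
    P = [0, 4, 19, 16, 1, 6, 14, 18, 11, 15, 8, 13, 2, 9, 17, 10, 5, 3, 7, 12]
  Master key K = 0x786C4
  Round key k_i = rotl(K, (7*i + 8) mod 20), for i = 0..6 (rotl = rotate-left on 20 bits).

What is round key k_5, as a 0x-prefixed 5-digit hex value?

K = 0x786C4
k_0 = rotl(K, (7*0+8) mod 20) = rotl(K, 8) = 0x6C478
k_1 = rotl(K, (7*1+8) mod 20) = rotl(K, 15) = 0x23C36
k_2 = rotl(K, (7*2+8) mod 20) = rotl(K, 2) = 0xE1B11
k_3 = rotl(K, (7*3+8) mod 20) = rotl(K, 9) = 0xD88F0
k_4 = rotl(K, (7*4+8) mod 20) = rotl(K, 16) = 0x4786C
k_5 = rotl(K, (7*5+8) mod 20) = rotl(K, 3) = 0xC3623

0xC3623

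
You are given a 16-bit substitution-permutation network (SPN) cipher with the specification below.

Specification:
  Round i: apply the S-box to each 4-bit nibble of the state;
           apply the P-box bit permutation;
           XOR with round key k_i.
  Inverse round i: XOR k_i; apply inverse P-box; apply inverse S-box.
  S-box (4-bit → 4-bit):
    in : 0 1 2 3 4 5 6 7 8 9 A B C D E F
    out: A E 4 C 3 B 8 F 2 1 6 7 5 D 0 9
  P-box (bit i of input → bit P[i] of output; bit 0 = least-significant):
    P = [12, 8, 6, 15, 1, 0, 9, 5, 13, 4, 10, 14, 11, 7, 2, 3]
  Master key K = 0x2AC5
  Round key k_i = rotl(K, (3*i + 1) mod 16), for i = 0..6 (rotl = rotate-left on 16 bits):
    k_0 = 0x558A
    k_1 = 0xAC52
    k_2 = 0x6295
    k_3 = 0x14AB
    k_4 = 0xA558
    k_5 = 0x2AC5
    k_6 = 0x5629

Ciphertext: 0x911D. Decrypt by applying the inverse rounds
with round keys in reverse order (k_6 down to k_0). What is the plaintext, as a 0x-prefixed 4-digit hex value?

0x7F39

s_0 = ciphertext = 0x911D
s_1 = InvRound(s_0, k_6) = 0x2130
s_2 = InvRound(s_1, k_5) = 0xB81A
s_3 = InvRound(s_2, k_4) = 0x929B
s_4 = InvRound(s_3, k_3) = 0xEA36
s_5 = InvRound(s_4, k_2) = 0x4E56
s_6 = InvRound(s_5, k_1) = 0x2F26
s_7 = InvRound(s_6, k_0) = 0x7F39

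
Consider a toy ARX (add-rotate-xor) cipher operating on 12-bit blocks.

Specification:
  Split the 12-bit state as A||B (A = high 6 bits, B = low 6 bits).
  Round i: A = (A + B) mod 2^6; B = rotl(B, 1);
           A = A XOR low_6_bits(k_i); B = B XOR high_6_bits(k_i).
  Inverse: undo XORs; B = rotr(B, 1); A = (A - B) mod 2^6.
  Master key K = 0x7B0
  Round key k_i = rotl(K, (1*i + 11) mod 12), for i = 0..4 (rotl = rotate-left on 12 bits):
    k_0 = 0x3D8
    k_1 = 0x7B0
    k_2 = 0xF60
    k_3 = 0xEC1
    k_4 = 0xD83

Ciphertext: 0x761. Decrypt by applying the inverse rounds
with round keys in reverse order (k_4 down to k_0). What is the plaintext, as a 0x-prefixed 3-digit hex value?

s_0 = ciphertext = 0x761
s_1 = InvRound(s_0, k_4) = 0xCEB
s_2 = InvRound(s_1, k_3) = 0xA88
s_3 = InvRound(s_2, k_2) = 0x43A
s_4 = InvRound(s_3, k_1) = 0x392
s_5 = InvRound(s_4, k_0) = 0xA2E

0xA2E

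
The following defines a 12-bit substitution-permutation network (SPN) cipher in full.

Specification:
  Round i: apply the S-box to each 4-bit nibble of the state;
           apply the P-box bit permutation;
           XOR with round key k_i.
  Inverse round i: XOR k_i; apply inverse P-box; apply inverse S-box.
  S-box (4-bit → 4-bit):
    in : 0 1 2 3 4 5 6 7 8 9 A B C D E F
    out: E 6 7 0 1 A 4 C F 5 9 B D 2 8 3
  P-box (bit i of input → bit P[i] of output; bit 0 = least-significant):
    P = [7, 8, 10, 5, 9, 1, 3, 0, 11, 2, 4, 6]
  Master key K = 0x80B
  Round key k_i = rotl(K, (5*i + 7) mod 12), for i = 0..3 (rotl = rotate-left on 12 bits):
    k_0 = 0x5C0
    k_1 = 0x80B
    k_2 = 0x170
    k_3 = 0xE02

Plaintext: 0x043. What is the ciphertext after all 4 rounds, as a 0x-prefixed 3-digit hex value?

0x392

s_0 = plaintext = 0x043
s_1 = Round(s_0, k_0) = 0x794
s_2 = Round(s_1, k_1) = 0xAD3
s_3 = Round(s_2, k_2) = 0x932
s_4 = Round(s_3, k_3) = 0x392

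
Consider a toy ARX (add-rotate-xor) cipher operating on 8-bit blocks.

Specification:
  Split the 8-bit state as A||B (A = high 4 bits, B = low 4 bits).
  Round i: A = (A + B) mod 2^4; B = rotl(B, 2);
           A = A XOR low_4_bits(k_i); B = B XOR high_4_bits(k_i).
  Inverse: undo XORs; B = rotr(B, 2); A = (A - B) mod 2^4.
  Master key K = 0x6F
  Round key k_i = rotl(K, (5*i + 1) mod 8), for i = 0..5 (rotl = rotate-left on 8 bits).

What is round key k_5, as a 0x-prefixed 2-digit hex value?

0xBD

K = 0x6F
k_0 = rotl(K, (5*0+1) mod 8) = rotl(K, 1) = 0xDE
k_1 = rotl(K, (5*1+1) mod 8) = rotl(K, 6) = 0xDB
k_2 = rotl(K, (5*2+1) mod 8) = rotl(K, 3) = 0x7B
k_3 = rotl(K, (5*3+1) mod 8) = rotl(K, 0) = 0x6F
k_4 = rotl(K, (5*4+1) mod 8) = rotl(K, 5) = 0xED
k_5 = rotl(K, (5*5+1) mod 8) = rotl(K, 2) = 0xBD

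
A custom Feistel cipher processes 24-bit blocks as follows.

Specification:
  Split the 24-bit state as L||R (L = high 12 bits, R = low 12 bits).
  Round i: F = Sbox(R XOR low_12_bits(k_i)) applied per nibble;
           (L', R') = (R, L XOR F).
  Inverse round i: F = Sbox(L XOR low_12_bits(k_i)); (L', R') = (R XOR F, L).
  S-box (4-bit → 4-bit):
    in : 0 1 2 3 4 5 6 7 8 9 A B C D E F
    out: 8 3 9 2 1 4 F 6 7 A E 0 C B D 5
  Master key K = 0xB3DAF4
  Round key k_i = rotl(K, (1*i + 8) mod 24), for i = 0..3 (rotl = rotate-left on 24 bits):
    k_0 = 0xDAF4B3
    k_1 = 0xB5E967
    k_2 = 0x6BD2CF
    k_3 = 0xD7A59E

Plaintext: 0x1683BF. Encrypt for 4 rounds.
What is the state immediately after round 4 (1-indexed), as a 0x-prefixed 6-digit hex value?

s_0 = plaintext = 0x1683BF
s_1 = Round(s_0, k_0) = 0x3BF7E4
s_2 = Round(s_1, k_1) = 0x7E4ECD
s_3 = Round(s_2, k_2) = 0xECDB6D
s_4 = Round(s_3, k_3) = 0xB6D39F

0xB6D39F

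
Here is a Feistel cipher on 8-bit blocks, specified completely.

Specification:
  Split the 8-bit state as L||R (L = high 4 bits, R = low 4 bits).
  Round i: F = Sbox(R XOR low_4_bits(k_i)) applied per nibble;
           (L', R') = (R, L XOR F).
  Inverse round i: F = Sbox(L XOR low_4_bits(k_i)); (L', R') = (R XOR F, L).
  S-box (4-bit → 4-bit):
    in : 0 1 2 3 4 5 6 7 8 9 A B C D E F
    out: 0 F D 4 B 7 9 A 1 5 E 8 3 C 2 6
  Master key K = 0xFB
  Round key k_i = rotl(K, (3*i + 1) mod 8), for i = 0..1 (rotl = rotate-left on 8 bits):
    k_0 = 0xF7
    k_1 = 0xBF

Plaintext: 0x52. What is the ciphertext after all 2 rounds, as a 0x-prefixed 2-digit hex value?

0x2E

s_0 = plaintext = 0x52
s_1 = Round(s_0, k_0) = 0x22
s_2 = Round(s_1, k_1) = 0x2E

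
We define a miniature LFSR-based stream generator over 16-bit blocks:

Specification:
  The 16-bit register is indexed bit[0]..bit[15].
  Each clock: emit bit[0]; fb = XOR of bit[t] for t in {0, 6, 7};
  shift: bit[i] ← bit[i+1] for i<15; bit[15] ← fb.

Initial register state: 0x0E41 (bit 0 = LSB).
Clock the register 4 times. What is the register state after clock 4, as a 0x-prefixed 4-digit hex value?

reg_0 = 0x0E41
clock 1: out=1, reg = 0x0720
clock 2: out=0, reg = 0x0390
clock 3: out=0, reg = 0x81C8
clock 4: out=0, reg = 0x40E4

0x40E4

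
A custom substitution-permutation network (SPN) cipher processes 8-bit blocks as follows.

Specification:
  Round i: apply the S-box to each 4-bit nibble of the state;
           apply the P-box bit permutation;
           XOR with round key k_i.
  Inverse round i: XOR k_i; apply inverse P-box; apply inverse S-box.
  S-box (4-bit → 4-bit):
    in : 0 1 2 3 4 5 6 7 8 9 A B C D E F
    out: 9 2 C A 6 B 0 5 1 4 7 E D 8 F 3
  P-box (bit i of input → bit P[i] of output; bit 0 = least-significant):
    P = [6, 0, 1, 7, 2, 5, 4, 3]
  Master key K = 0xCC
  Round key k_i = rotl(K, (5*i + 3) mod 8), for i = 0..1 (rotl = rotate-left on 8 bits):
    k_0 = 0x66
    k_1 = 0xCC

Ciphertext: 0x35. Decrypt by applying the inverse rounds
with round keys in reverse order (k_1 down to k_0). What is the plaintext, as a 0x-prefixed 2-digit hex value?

s_0 = ciphertext = 0x35
s_1 = InvRound(s_0, k_1) = 0xB5
s_2 = InvRound(s_1, k_0) = 0x9E

0x9E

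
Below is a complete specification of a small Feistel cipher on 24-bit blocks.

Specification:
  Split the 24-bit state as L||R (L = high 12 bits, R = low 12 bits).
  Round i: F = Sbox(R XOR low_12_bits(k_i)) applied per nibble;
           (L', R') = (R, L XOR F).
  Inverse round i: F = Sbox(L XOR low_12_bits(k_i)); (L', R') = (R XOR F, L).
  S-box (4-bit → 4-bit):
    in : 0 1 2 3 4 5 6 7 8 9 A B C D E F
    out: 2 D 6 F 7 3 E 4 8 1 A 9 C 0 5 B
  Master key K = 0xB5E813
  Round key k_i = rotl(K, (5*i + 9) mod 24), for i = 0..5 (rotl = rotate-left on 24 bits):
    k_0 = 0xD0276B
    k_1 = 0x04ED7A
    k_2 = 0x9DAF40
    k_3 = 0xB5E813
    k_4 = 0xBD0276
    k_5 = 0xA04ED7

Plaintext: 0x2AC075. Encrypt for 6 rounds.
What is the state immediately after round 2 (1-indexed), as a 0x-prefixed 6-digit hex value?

s_0 = plaintext = 0x2AC075
s_1 = Round(s_0, k_0) = 0x075679
s_2 = Round(s_1, k_1) = 0x67995A
s_3 = Round(s_2, k_2) = 0x95A8A3
s_4 = Round(s_3, k_3) = 0x8A3BC8
s_5 = Round(s_4, k_4) = 0xBC8936
s_6 = Round(s_5, k_5) = 0x936F95

0x67995A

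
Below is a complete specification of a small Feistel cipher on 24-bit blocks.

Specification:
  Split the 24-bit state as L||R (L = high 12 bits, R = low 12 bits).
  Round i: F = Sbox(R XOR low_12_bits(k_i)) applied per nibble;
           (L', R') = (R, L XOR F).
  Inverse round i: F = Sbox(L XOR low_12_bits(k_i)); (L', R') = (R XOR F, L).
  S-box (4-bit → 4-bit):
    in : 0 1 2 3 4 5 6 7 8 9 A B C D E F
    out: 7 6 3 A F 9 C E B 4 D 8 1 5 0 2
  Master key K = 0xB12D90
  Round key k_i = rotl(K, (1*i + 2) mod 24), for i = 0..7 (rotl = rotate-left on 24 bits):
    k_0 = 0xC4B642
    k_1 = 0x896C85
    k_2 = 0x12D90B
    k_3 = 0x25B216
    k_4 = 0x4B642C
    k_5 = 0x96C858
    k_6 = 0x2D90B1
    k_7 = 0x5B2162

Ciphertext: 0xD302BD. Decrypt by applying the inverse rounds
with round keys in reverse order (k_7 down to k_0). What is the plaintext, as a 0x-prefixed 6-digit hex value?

0x748C32

s_0 = ciphertext = 0xD302BD
s_1 = InvRound(s_0, k_7) = 0x32ED30
s_2 = InvRound(s_1, k_6) = 0x77232E
s_3 = InvRound(s_2, k_5) = 0x113772
s_4 = InvRound(s_3, k_4) = 0xED0113
s_5 = InvRound(s_4, k_3) = 0x00FED0
s_6 = InvRound(s_5, k_2) = 0xAAF00F
s_7 = InvRound(s_6, k_1) = 0xC32AAF
s_8 = InvRound(s_7, k_0) = 0x748C32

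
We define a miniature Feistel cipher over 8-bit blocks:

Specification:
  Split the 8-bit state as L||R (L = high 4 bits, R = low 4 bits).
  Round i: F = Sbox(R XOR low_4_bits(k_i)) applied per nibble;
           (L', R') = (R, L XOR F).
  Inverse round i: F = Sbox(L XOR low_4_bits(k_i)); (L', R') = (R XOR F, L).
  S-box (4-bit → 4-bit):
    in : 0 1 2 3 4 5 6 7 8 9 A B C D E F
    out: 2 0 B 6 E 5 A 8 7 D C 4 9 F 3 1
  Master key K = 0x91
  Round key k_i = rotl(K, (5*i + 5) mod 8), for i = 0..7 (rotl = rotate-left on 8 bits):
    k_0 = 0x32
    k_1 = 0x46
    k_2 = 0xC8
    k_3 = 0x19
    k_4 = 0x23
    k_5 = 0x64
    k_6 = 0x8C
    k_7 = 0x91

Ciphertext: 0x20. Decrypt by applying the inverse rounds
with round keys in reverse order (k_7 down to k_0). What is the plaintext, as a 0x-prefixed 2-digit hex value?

s_0 = ciphertext = 0x20
s_1 = InvRound(s_0, k_7) = 0x62
s_2 = InvRound(s_1, k_6) = 0xE6
s_3 = InvRound(s_2, k_5) = 0xAE
s_4 = InvRound(s_3, k_4) = 0x3A
s_5 = InvRound(s_4, k_3) = 0x63
s_6 = InvRound(s_5, k_2) = 0x06
s_7 = InvRound(s_6, k_1) = 0xC0
s_8 = InvRound(s_7, k_0) = 0x3C

0x3C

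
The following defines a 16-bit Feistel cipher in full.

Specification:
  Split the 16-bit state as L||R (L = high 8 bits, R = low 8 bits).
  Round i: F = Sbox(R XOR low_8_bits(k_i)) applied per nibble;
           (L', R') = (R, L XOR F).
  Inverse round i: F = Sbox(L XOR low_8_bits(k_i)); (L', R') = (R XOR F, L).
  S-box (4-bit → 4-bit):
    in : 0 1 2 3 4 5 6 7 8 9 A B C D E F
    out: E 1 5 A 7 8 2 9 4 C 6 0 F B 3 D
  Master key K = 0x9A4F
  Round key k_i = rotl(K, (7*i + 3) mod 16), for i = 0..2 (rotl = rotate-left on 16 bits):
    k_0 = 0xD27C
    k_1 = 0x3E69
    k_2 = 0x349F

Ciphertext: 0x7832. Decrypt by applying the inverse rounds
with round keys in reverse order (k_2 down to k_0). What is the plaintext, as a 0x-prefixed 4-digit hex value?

s_0 = ciphertext = 0x7832
s_1 = InvRound(s_0, k_2) = 0x0B78
s_2 = InvRound(s_1, k_1) = 0x5D0B
s_3 = InvRound(s_2, k_0) = 0x5A5D

0x5A5D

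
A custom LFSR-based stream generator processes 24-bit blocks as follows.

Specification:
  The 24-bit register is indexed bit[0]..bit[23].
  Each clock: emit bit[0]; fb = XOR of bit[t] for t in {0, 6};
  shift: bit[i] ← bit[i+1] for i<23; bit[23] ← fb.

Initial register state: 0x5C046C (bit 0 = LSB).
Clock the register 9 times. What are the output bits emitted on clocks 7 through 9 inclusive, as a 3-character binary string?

reg_0 = 0x5C046C
clock 1: out=0, reg = 0xAE0236
clock 2: out=0, reg = 0x57011B
clock 3: out=1, reg = 0xAB808D
clock 4: out=1, reg = 0xD5C046
clock 5: out=0, reg = 0xEAE023
clock 6: out=1, reg = 0xF57011
clock 7: out=1, reg = 0xFAB808
clock 8: out=0, reg = 0x7D5C04
clock 9: out=0, reg = 0x3EAE02

100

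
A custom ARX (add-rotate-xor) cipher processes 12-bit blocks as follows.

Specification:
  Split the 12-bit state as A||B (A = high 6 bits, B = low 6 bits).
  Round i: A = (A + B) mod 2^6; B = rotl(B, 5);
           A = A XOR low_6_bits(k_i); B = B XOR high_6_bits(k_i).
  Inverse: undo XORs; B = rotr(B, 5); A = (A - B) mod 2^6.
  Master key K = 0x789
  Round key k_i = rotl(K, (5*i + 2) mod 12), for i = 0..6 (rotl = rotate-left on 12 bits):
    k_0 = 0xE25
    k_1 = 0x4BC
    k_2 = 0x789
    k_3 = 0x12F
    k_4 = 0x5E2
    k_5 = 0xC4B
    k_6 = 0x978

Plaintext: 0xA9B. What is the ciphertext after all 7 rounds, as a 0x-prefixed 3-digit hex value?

s_0 = plaintext = 0xA9B
s_1 = Round(s_0, k_0) = 0x815
s_2 = Round(s_1, k_1) = 0x278
s_3 = Round(s_2, k_2) = 0x202
s_4 = Round(s_3, k_3) = 0x945
s_5 = Round(s_4, k_4) = 0x235
s_6 = Round(s_5, k_5) = 0xD8B
s_7 = Round(s_6, k_6) = 0xE40

0xE40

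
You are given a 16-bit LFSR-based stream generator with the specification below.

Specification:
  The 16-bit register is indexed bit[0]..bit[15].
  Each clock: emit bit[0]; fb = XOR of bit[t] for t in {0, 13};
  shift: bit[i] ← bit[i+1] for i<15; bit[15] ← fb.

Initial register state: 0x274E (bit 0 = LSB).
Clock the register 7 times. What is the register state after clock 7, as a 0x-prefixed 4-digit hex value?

reg_0 = 0x274E
clock 1: out=0, reg = 0x93A7
clock 2: out=1, reg = 0xC9D3
clock 3: out=1, reg = 0xE4E9
clock 4: out=1, reg = 0x7274
clock 5: out=0, reg = 0xB93A
clock 6: out=0, reg = 0xDC9D
clock 7: out=1, reg = 0xEE4E

0xEE4E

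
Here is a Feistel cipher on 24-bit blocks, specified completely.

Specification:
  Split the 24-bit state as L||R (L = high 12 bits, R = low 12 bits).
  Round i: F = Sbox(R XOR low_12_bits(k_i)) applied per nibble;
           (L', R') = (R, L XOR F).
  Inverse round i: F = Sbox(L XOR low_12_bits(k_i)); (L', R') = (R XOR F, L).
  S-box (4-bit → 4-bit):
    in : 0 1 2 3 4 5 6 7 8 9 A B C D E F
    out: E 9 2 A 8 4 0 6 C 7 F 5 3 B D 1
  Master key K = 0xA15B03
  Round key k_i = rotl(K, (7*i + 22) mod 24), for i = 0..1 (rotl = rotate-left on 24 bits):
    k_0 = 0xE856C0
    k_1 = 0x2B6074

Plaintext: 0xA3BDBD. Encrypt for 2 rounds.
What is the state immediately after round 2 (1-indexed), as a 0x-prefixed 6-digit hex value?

s_0 = plaintext = 0xA3BDBD
s_1 = Round(s_0, k_0) = 0xDBDF50
s_2 = Round(s_1, k_1) = 0xF50C95

0xF50C95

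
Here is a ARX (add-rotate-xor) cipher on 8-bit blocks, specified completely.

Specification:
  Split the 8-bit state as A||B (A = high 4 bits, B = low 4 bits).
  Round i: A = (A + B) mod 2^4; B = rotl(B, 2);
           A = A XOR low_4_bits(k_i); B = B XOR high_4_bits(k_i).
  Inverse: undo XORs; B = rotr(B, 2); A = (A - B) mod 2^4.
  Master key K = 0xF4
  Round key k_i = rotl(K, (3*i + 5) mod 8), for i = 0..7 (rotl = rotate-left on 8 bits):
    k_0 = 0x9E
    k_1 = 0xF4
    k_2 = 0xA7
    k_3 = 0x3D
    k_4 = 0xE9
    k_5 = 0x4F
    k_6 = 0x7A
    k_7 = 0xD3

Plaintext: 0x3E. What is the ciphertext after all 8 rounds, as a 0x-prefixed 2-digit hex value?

0x31

s_0 = plaintext = 0x3E
s_1 = Round(s_0, k_0) = 0xF2
s_2 = Round(s_1, k_1) = 0x57
s_3 = Round(s_2, k_2) = 0xB7
s_4 = Round(s_3, k_3) = 0xFE
s_5 = Round(s_4, k_4) = 0x45
s_6 = Round(s_5, k_5) = 0x61
s_7 = Round(s_6, k_6) = 0xD3
s_8 = Round(s_7, k_7) = 0x31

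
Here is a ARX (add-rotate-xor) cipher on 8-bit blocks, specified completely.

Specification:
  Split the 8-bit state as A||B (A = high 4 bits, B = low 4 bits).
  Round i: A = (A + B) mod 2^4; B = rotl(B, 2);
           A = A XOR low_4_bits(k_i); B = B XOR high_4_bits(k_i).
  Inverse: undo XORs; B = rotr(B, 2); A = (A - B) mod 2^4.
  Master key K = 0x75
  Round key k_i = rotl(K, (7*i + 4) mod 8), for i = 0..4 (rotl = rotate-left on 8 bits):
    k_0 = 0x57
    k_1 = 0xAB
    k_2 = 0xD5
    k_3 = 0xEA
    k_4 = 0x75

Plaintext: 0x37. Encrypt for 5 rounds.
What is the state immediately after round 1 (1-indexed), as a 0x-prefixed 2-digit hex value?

s_0 = plaintext = 0x37
s_1 = Round(s_0, k_0) = 0xD8
s_2 = Round(s_1, k_1) = 0xE8
s_3 = Round(s_2, k_2) = 0x3F
s_4 = Round(s_3, k_3) = 0x81
s_5 = Round(s_4, k_4) = 0xC3

0xD8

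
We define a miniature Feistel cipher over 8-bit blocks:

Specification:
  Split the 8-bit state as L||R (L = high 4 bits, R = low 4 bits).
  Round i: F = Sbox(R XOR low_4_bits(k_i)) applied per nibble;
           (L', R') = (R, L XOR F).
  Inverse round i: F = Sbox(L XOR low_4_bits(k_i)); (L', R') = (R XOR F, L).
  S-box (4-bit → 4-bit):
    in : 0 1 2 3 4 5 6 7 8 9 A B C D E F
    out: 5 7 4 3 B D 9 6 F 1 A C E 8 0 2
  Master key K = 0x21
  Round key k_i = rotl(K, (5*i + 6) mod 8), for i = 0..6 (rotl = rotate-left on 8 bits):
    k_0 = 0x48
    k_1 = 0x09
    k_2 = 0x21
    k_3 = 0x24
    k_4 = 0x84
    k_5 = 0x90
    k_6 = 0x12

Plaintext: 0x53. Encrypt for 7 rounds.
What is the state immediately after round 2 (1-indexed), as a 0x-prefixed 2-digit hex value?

s_0 = plaintext = 0x53
s_1 = Round(s_0, k_0) = 0x39
s_2 = Round(s_1, k_1) = 0x96
s_3 = Round(s_2, k_2) = 0x6F
s_4 = Round(s_3, k_3) = 0xFA
s_5 = Round(s_4, k_4) = 0xAF
s_6 = Round(s_5, k_5) = 0xF8
s_7 = Round(s_6, k_6) = 0x85

0x96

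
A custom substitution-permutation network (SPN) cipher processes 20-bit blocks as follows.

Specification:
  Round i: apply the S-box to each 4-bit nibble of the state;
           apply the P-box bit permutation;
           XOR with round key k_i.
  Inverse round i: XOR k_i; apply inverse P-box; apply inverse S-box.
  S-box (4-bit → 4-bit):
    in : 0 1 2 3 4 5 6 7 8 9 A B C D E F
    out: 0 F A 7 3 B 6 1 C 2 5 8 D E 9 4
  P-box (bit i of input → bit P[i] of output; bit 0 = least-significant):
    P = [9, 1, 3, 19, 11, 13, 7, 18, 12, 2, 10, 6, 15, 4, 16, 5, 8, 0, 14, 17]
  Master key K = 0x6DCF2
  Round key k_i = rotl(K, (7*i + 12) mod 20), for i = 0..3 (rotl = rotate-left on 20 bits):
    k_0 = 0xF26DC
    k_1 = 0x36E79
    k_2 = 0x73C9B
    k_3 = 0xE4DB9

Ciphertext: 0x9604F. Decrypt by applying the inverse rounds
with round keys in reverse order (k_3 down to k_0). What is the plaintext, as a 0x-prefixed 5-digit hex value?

0x484A8

s_0 = ciphertext = 0x9604F
s_1 = InvRound(s_0, k_3) = 0xEDD19
s_2 = InvRound(s_1, k_2) = 0xAA062
s_3 = InvRound(s_2, k_1) = 0x63F71
s_4 = InvRound(s_3, k_0) = 0x484A8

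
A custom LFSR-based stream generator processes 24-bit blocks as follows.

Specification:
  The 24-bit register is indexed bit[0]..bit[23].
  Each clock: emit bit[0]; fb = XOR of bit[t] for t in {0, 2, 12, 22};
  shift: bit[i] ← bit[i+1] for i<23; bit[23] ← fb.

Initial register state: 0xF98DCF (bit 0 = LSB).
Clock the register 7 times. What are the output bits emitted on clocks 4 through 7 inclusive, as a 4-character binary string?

reg_0 = 0xF98DCF
clock 1: out=1, reg = 0xFCC6E7
clock 2: out=1, reg = 0xFE6373
clock 3: out=1, reg = 0x7F31B9
clock 4: out=1, reg = 0xBF98DC
clock 5: out=0, reg = 0x5FCC6E
clock 6: out=0, reg = 0x2FE637
clock 7: out=1, reg = 0x17F31B

1001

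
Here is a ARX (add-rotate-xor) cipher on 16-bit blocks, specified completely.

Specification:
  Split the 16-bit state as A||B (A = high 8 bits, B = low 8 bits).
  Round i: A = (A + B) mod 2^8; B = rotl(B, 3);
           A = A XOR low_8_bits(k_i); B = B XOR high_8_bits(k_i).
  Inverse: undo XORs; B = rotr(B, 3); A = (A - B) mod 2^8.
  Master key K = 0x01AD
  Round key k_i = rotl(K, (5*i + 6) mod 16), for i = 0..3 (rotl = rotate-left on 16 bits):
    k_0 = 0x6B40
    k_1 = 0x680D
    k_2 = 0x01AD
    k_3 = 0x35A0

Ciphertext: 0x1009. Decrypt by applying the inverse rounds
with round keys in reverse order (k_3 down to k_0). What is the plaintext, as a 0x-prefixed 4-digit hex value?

s_0 = ciphertext = 0x1009
s_1 = InvRound(s_0, k_3) = 0x2987
s_2 = InvRound(s_1, k_2) = 0xB4D0
s_3 = InvRound(s_2, k_1) = 0xA217
s_4 = InvRound(s_3, k_0) = 0x538F

0x538F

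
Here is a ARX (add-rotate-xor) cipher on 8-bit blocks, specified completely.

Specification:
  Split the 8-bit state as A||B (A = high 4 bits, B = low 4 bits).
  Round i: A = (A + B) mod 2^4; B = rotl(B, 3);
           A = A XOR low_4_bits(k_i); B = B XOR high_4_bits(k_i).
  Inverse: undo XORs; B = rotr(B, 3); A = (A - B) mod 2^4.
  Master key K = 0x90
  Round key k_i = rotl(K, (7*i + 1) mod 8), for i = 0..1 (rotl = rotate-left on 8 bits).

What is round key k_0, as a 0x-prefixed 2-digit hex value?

K = 0x90
k_0 = rotl(K, (7*0+1) mod 8) = rotl(K, 1) = 0x21

0x21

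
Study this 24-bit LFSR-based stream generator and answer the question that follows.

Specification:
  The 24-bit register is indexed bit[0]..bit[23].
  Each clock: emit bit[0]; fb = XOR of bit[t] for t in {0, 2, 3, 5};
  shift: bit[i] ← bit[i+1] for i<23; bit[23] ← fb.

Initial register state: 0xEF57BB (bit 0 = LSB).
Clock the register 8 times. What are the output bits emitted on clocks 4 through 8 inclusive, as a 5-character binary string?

reg_0 = 0xEF57BB
clock 1: out=1, reg = 0xF7ABDD
clock 2: out=1, reg = 0xFBD5EE
clock 3: out=0, reg = 0xFDEAF7
clock 4: out=1, reg = 0xFEF57B
clock 5: out=1, reg = 0xFF7ABD
clock 6: out=1, reg = 0x7FBD5E
clock 7: out=0, reg = 0x3FDEAF
clock 8: out=1, reg = 0x1FEF57

11101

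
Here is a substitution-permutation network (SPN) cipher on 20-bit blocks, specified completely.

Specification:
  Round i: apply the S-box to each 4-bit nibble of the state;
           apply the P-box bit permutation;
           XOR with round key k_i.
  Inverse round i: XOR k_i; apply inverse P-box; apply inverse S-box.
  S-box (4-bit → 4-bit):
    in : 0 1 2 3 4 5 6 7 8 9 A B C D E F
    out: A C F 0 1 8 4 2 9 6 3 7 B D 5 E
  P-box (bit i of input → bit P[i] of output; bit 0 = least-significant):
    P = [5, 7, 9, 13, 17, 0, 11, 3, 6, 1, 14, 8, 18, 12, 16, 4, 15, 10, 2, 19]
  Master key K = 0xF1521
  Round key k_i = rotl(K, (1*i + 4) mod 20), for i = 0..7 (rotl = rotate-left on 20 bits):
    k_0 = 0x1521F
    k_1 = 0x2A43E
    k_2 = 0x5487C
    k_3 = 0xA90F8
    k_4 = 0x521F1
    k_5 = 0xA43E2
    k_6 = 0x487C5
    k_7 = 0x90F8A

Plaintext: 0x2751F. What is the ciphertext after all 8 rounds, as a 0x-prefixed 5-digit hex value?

0x1900E

s_0 = plaintext = 0x2751F
s_1 = Round(s_0, k_0) = 0x9ED93
s_2 = Round(s_1, k_1) = 0x7E97B
s_3 = Round(s_2, k_2) = 0x00EDF
s_4 = Round(s_3, k_3) = 0x0EE20
s_5 = Round(s_4, k_4) = 0xA4D38
s_6 = Round(s_5, k_5) = 0xEA682
s_7 = Round(s_6, k_6) = 0x27569
s_8 = Round(s_7, k_7) = 0x1900E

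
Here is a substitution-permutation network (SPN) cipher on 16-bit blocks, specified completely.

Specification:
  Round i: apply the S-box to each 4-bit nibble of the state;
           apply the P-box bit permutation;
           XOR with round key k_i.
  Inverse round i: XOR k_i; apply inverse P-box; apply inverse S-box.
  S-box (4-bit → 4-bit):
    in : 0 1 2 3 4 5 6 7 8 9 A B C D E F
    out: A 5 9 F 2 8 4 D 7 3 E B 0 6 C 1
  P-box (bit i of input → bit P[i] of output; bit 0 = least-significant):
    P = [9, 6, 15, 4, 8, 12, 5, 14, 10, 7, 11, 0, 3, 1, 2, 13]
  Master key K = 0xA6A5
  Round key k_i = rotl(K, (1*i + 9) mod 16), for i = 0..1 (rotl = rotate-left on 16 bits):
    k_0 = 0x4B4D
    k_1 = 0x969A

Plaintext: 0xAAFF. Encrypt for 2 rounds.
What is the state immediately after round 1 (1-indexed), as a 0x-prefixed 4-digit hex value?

s_0 = plaintext = 0xAAFF
s_1 = Round(s_0, k_0) = 0x60CA
s_2 = Round(s_1, k_1) = 0x164F

0x60CA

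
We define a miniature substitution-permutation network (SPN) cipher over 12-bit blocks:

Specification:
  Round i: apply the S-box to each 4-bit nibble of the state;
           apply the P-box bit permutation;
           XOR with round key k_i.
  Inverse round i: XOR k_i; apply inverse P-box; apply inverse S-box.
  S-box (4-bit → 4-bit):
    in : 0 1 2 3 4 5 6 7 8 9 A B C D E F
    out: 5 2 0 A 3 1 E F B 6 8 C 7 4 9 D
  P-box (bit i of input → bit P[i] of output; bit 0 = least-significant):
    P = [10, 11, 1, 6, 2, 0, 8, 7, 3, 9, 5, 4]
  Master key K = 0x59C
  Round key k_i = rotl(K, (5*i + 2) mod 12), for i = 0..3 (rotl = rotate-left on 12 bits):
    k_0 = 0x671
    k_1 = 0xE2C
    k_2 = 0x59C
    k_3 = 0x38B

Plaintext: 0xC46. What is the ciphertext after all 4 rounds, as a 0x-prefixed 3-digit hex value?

0x91E

s_0 = plaintext = 0xC46
s_1 = Round(s_0, k_0) = 0xC1E
s_2 = Round(s_1, k_1) = 0x845
s_3 = Round(s_2, k_2) = 0x381
s_4 = Round(s_3, k_3) = 0x91E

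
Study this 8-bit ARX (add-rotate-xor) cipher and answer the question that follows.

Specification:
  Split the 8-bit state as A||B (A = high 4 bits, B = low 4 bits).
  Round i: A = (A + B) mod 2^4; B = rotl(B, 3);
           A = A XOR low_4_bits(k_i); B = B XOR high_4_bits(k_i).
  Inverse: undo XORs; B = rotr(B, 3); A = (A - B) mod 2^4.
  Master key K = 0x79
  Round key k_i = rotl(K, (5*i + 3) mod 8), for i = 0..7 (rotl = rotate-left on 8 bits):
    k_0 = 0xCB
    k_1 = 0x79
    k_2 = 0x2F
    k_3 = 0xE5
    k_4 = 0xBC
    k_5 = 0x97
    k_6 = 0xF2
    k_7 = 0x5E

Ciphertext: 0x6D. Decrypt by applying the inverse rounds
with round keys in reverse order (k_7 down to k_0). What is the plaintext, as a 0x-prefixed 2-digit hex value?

s_0 = ciphertext = 0x6D
s_1 = InvRound(s_0, k_7) = 0x71
s_2 = InvRound(s_1, k_6) = 0x8D
s_3 = InvRound(s_2, k_5) = 0x78
s_4 = InvRound(s_3, k_4) = 0x56
s_5 = InvRound(s_4, k_3) = 0xF1
s_6 = InvRound(s_5, k_2) = 0xA6
s_7 = InvRound(s_6, k_1) = 0x12
s_8 = InvRound(s_7, k_0) = 0xDD

0xDD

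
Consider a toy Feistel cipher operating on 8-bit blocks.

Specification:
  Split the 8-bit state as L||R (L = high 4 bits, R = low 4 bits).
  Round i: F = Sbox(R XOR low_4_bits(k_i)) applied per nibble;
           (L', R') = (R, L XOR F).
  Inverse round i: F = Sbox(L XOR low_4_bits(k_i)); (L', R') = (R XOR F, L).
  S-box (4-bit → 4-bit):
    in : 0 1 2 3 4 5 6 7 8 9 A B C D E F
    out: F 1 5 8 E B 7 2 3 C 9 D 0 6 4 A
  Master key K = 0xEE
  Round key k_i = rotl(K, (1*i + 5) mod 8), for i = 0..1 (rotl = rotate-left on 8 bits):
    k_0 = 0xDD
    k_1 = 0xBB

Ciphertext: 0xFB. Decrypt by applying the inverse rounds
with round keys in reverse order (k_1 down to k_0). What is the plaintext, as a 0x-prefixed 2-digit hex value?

s_0 = ciphertext = 0xFB
s_1 = InvRound(s_0, k_1) = 0x5F
s_2 = InvRound(s_1, k_0) = 0xC5

0xC5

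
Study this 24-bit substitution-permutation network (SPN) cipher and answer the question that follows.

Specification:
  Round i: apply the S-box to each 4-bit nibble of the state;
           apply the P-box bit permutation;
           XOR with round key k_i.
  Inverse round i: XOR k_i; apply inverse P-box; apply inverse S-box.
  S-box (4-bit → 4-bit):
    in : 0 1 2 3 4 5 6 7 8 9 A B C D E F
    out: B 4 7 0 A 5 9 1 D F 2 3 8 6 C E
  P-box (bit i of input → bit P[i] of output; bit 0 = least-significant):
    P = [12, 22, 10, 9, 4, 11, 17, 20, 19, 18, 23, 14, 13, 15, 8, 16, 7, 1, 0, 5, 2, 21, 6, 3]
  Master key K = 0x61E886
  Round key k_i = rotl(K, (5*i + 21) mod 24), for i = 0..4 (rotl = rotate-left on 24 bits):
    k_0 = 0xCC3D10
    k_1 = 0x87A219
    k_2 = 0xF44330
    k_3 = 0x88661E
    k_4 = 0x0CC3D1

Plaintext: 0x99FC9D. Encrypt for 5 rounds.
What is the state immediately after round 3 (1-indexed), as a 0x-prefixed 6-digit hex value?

0x5D65D9

s_0 = plaintext = 0x99FC9D
s_1 = Round(s_0, k_0) = 0xBFF0EF
s_2 = Round(s_1, k_1) = 0xF8653E
s_3 = Round(s_2, k_2) = 0x5D65D9
s_4 = Round(s_3, k_3) = 0x435859
s_5 = Round(s_4, k_4) = 0xE6B4C9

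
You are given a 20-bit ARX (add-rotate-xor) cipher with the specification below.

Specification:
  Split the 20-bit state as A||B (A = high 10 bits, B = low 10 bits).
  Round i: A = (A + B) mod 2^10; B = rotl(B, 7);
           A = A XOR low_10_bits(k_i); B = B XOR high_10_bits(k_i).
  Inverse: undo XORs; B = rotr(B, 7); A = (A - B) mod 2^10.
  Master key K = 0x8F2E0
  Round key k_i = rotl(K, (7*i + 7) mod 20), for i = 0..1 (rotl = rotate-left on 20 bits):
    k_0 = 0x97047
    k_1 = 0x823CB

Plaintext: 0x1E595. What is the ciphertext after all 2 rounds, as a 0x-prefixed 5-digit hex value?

s_0 = plaintext = 0x1E595
s_1 = Round(s_0, k_0) = 0x924EE
s_2 = Round(s_1, k_1) = 0x3F115

0x3F115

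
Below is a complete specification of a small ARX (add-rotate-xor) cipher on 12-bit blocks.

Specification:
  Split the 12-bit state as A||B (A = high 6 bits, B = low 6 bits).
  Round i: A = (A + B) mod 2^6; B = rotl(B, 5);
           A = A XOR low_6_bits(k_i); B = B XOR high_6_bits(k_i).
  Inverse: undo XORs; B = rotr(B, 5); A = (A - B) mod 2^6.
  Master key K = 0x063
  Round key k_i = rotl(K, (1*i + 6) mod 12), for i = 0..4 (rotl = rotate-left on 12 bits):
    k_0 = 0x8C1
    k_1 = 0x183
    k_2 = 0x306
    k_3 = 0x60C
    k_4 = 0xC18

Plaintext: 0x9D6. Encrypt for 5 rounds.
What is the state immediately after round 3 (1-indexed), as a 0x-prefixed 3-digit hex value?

s_0 = plaintext = 0x9D6
s_1 = Round(s_0, k_0) = 0xF28
s_2 = Round(s_1, k_1) = 0x9D2
s_3 = Round(s_2, k_2) = 0xFC5
s_4 = Round(s_3, k_3) = 0x23A
s_5 = Round(s_4, k_4) = 0x6AD

0xFC5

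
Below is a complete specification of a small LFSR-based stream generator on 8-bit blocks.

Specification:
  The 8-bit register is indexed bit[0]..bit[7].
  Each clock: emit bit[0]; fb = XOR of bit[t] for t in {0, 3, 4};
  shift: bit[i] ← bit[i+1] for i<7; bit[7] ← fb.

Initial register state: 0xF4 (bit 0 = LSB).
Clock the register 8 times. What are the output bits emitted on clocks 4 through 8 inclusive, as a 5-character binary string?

reg_0 = 0xF4
clock 1: out=0, reg = 0xFA
clock 2: out=0, reg = 0x7D
clock 3: out=1, reg = 0xBE
clock 4: out=0, reg = 0x5F
clock 5: out=1, reg = 0xAF
clock 6: out=1, reg = 0x57
clock 7: out=1, reg = 0x2B
clock 8: out=1, reg = 0x15

01111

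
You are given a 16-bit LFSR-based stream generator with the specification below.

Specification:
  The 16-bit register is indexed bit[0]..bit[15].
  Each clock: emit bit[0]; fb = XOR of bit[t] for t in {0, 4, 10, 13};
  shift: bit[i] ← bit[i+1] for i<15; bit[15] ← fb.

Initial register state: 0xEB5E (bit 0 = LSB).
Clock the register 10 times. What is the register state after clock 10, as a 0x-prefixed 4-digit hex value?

reg_0 = 0xEB5E
clock 1: out=0, reg = 0x75AF
clock 2: out=1, reg = 0xBAD7
clock 3: out=1, reg = 0xDD6B
clock 4: out=1, reg = 0x6EB5
clock 5: out=1, reg = 0x375A
clock 6: out=0, reg = 0x9BAD
clock 7: out=1, reg = 0xCDD6
clock 8: out=0, reg = 0x66EB
clock 9: out=1, reg = 0xB375
clock 10: out=1, reg = 0xD9BA

0xD9BA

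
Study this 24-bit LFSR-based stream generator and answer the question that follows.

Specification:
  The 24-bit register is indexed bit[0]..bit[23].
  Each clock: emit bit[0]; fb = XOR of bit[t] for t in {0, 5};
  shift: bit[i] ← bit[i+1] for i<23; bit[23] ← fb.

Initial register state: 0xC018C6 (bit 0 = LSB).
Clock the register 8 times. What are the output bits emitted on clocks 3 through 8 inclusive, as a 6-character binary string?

100011

reg_0 = 0xC018C6
clock 1: out=0, reg = 0x600C63
clock 2: out=1, reg = 0x300631
clock 3: out=1, reg = 0x180318
clock 4: out=0, reg = 0x0C018C
clock 5: out=0, reg = 0x0600C6
clock 6: out=0, reg = 0x030063
clock 7: out=1, reg = 0x018031
clock 8: out=1, reg = 0x00C018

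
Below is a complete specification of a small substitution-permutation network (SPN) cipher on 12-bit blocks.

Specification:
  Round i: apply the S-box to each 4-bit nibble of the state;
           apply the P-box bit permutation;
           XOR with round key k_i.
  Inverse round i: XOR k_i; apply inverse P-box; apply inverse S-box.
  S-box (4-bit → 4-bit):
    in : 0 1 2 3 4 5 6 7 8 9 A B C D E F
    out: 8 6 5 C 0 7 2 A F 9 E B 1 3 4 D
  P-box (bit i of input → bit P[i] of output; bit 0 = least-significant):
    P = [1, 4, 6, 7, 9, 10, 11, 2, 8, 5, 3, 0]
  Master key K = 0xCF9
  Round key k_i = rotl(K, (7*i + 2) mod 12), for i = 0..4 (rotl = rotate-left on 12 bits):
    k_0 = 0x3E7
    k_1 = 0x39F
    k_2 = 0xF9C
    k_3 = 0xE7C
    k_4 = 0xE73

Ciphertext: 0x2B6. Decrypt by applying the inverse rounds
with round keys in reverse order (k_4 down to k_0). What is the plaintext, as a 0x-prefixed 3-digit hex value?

s_0 = ciphertext = 0x2B6
s_1 = InvRound(s_0, k_4) = 0x0A3
s_2 = InvRound(s_1, k_3) = 0x388
s_3 = InvRound(s_2, k_2) = 0x4A6
s_4 = InvRound(s_3, k_1) = 0x8D6
s_5 = InvRound(s_4, k_0) = 0xB26

0xB26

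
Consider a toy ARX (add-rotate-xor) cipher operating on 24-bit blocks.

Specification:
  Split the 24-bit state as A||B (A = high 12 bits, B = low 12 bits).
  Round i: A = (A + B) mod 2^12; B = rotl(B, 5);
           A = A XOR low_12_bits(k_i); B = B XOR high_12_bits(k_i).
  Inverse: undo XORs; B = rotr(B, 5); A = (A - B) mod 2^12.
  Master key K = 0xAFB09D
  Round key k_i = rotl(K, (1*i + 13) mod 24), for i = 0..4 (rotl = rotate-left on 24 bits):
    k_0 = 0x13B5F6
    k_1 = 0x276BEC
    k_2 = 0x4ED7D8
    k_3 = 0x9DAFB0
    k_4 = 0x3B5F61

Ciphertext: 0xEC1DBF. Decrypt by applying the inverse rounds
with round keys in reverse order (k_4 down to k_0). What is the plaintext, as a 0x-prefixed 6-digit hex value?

s_0 = ciphertext = 0xEC1DBF
s_1 = InvRound(s_0, k_4) = 0xC30570
s_2 = InvRound(s_1, k_3) = 0xE1B565
s_3 = InvRound(s_2, k_2) = 0x5B740C
s_4 = InvRound(s_3, k_1) = 0x128D33
s_5 = InvRound(s_4, k_0) = 0x07E460

0x07E460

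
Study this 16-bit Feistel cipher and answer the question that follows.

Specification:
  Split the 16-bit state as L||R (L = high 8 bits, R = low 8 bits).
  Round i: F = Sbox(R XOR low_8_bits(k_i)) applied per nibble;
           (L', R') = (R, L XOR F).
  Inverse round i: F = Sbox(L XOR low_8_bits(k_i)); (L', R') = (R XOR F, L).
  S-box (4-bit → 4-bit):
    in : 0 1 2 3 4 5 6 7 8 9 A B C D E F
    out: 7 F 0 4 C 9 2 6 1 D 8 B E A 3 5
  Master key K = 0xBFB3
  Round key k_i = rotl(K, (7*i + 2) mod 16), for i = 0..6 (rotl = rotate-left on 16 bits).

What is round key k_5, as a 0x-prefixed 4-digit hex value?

0xF677

K = 0xBFB3
k_0 = rotl(K, (7*0+2) mod 16) = rotl(K, 2) = 0xFECE
k_1 = rotl(K, (7*1+2) mod 16) = rotl(K, 9) = 0x677F
k_2 = rotl(K, (7*2+2) mod 16) = rotl(K, 0) = 0xBFB3
k_3 = rotl(K, (7*3+2) mod 16) = rotl(K, 7) = 0xD9DF
k_4 = rotl(K, (7*4+2) mod 16) = rotl(K, 14) = 0xEFEC
k_5 = rotl(K, (7*5+2) mod 16) = rotl(K, 5) = 0xF677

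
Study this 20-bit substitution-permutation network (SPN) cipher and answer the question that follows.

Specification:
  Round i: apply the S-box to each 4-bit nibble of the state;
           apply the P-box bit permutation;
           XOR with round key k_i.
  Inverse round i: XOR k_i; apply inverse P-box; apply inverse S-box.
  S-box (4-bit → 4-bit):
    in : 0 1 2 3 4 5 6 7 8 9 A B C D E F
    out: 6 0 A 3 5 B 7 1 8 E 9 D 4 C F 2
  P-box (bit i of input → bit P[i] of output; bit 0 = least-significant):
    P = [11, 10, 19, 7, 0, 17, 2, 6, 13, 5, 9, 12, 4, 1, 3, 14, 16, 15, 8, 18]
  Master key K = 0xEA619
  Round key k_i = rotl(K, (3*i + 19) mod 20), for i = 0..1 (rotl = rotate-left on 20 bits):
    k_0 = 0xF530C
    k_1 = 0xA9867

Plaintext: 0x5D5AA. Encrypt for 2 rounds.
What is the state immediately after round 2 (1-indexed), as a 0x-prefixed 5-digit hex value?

s_0 = plaintext = 0x5D5AA
s_1 = Round(s_0, k_0) = 0xAABE5
s_2 = Round(s_1, k_1) = 0xDE6B2

0xDE6B2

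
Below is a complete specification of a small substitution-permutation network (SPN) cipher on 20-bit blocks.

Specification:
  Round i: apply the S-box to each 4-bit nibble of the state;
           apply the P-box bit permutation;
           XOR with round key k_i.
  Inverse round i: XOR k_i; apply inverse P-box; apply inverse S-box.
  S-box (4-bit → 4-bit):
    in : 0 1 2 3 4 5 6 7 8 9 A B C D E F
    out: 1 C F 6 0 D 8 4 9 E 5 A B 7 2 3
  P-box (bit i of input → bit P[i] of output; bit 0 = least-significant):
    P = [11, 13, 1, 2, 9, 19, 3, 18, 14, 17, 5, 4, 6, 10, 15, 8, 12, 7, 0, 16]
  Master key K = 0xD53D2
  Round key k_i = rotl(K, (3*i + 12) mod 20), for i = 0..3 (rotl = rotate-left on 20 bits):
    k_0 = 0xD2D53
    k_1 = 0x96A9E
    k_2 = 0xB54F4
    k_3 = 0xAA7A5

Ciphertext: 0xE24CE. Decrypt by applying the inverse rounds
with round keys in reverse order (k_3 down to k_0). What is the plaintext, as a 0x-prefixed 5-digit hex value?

s_0 = ciphertext = 0xE24CE
s_1 = InvRound(s_0, k_3) = 0x75757
s_2 = InvRound(s_1, k_2) = 0x367C7
s_3 = InvRound(s_2, k_1) = 0x7CB30
s_4 = InvRound(s_3, k_0) = 0x7DDF3

0x7DDF3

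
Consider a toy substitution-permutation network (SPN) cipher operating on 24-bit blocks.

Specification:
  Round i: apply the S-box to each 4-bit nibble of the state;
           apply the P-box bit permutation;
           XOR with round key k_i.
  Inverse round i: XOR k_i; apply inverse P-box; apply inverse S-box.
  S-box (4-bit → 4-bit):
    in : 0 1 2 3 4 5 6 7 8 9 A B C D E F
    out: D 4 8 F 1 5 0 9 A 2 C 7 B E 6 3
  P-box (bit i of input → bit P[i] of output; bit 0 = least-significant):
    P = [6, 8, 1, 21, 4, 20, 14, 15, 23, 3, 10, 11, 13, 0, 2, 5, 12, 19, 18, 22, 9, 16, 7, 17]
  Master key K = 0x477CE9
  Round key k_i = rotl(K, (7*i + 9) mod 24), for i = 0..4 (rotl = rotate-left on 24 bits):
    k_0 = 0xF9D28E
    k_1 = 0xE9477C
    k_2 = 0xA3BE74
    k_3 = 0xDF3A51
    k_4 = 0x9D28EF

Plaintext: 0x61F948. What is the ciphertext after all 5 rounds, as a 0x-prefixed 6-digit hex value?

s_0 = plaintext = 0x61F948
s_1 = Round(s_0, k_0) = 0xDDF397
s_2 = Round(s_1, k_1) = 0x166BB5
s_3 = Round(s_2, k_2) = 0x33FAAE
s_4 = Round(s_3, k_3) = 0x90C5D2
s_5 = Round(s_4, k_4) = 0x68DCCE

0x68DCCE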